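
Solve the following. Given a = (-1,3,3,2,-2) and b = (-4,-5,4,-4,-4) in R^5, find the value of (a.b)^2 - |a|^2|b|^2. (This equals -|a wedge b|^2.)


a . b = (-1)*(-4) + 3*(-5) + 3*4 + 2*(-4) + (-2)*(-4)
= 4 + (-15) + 12 + (-8) + 8 = 1
|a|^2 = (-1)^2 + 3^2 + 3^2 + 2^2 + (-2)^2 = 27
|b|^2 = (-4)^2 + (-5)^2 + 4^2 + (-4)^2 + (-4)^2 = 89
(a.b)^2 = 1^2 = 1
|a|^2 * |b|^2 = 27 * 89 = 2403
Result = 1 - 2403 = -2402


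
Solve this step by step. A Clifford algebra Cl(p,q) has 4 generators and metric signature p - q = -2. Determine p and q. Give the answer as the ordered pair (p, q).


We need p + q = 4 and p - q = -2.
Adding: 2p = 4 + (-2) = 2, so p = 1.
Then q = 4 - 1 = 3.
(p, q) = (1, 3)


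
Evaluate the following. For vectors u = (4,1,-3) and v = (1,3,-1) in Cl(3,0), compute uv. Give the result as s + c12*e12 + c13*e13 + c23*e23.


In Cl(3,0): e_i^2 = 1, e_ie_j = -e_je_i for i != j.
Scalar part = u . v = 4*1 + 1*3 + (-3)*(-1)
= 4 + 3 + 3 = 10
e12 coeff = 4*3 - 1*1 = 12 - 1 = 11
e13 coeff = 4*(-1) - (-3)*1 = -4 - (-3) = -1
e23 coeff = 1*(-1) - (-3)*3 = -1 - (-9) = 8
uv = 10 + 11*e12 - 1*e13 + 8*e23


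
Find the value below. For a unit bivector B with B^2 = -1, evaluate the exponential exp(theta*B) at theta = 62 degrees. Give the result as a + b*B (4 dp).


For a unit bivector B with B^2 = -1, the exponential series gives
e^(theta*B) = cos(theta) + sin(theta)*B (the GA analogue of Euler's formula).
theta = 62 degrees = 1.082104 rad
cos(62 deg) = 0.4695
sin(62 deg) = 0.8829
exp(theta*B) = 0.4695 + 0.8829*B


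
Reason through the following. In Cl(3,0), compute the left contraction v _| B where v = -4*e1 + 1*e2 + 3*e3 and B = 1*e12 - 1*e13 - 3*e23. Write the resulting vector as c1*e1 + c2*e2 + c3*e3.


Left contraction v _| B = <vB>_1 (grade-1 part of the geometric product vB).
Using e1_|e12 = e2, e2_|e12 = -e1, e1_|e13 = e3, e3_|e13 = -e1, e2_|e23 = e3, e3_|e23 = -e2:
e1 coeff: -v2*b12 - v3*b13 = -(1)*(1) - (3)*(-1) = 2
e2 coeff: v1*b12 - v3*b23 = (-4)*(1) - (3)*(-3) = 5
e3 coeff: v1*b13 + v2*b23 = (-4)*(-1) + (1)*(-3) = 1
v _| B = 2*e1 + 5*e2 + 1*e3


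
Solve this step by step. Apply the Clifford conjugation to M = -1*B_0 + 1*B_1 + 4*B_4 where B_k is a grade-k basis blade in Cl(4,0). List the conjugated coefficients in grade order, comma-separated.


Clifford conjugate sign for grade k: (-1)^(k(k+1)/2)
Grade 0: (-1)^(0*1/2) = (-1)^0 = 1, coeff -1 -> -1
Grade 1: (-1)^(1*2/2) = (-1)^1 = -1, coeff 1 -> -1
Grade 4: (-1)^(4*5/2) = (-1)^10 = 1, coeff 4 -> 4
Conjugated coefficients: -1, -1, 4


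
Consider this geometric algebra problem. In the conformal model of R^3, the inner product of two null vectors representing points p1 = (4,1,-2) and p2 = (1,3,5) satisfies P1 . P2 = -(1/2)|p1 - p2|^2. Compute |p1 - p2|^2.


p1 - p2 = (3, -2, -7)
|p1 - p2|^2 = 3^2 + (-2)^2 + (-7)^2
= 9 + 4 + 49
= 62


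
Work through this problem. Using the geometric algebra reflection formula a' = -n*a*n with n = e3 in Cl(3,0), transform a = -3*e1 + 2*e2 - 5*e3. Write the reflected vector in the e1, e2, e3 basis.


Reflection formula: a' = -n*a*n, with n = e3 (unit vector, n^2 = 1).
For reflection through hyperplane perp to e3:
The component along e3 flips sign, others stay.
a = (-3, 2, -5)
a' = (-3, 2, 5)
a' = -3*e1 + 2*e2 + 5*e3


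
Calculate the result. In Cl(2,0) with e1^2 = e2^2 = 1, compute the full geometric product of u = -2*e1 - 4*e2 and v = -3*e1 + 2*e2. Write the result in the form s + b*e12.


Expand: (-2*e1 - 4*e2)(-3*e1 + 2*e2)
= (-2)*(-3)*e1e1 + (-2)*2*e1e2 + (-4)*(-3)*e2e1 + (-4)*2*e2e2
Using e1^2 = e2^2 = 1, e2e1 = -e1e2:
Scalar part s = (-2)*(-3) + (-4)*2 = 6 + (-8) = -2
Bivector part b = (-2)*2 - (-4)*(-3) = -4 - 12 = -16
uv = -2 - 16*e12


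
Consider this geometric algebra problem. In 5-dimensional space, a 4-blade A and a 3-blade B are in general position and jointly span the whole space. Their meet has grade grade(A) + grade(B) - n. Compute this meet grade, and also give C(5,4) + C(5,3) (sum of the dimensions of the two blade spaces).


Meet grade = grade(A) + grade(B) - n
= 4 + 3 - 5 = 2
C(5,4) = 5
C(5,3) = 10
dim_A + dim_B = 5 + 10 = 15


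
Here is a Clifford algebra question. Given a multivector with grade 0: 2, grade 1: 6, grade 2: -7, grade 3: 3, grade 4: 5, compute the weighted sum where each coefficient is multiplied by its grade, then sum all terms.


Grade-weighted sum = sum of grade_k * coefficient_k
0*2 = 0
1*6 = 6
2*(-7) = -14
3*3 = 9
4*5 = 20
Total = 0 + 6 + (-14) + 9 + 20 = 21


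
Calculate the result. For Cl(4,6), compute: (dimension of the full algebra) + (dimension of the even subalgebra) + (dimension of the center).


n = 4 + 6 = 10
Total dim = 2^10 = 1024
Even subalgebra dim = 2^9 = 512
n is even, so center dim = 1
Sum = 1024 + 512 + 1 = 1537


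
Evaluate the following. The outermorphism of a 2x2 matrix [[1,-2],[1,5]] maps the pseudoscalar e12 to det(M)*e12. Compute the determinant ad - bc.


The outermorphism of a linear map f sends e1^e2 to f(e1)^f(e2).
f(e1) = 1*e1 + 1*e2
f(e2) = -2*e1 + 5*e2
f(e1) ^ f(e2) = (1*e1 + 1*e2) ^ (-2*e1 + 5*e2)
= 1*5*e12 + 1*(-2)*e21
= (5 - (-2))*e12
= 7*e12
Coefficient = 7


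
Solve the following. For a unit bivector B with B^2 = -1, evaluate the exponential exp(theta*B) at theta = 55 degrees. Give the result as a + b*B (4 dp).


For a unit bivector B with B^2 = -1, the exponential series gives
e^(theta*B) = cos(theta) + sin(theta)*B (the GA analogue of Euler's formula).
theta = 55 degrees = 0.959931 rad
cos(55 deg) = 0.5736
sin(55 deg) = 0.8192
exp(theta*B) = 0.5736 + 0.8192*B


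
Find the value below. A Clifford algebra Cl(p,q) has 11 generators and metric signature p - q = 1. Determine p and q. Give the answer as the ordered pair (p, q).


We need p + q = 11 and p - q = 1.
Adding: 2p = 11 + 1 = 12, so p = 6.
Then q = 11 - 6 = 5.
(p, q) = (6, 5)


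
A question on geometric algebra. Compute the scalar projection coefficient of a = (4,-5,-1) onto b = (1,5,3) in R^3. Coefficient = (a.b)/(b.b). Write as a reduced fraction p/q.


Projection coefficient = (a . b) / (b . b)
a . b = 4*1 + (-5)*5 + (-1)*3
= 4 + (-25) + (-3) = -24
b . b = 1^2 + 5^2 + 3^2
= 1 + 25 + 9 = 35
Coefficient = -24/35
In lowest terms: -24/35


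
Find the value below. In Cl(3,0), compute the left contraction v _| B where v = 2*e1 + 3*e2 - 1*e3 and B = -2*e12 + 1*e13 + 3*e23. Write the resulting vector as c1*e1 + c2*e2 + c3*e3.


Left contraction v _| B = <vB>_1 (grade-1 part of the geometric product vB).
Using e1_|e12 = e2, e2_|e12 = -e1, e1_|e13 = e3, e3_|e13 = -e1, e2_|e23 = e3, e3_|e23 = -e2:
e1 coeff: -v2*b12 - v3*b13 = -(3)*(-2) - (-1)*(1) = 7
e2 coeff: v1*b12 - v3*b23 = (2)*(-2) - (-1)*(3) = -1
e3 coeff: v1*b13 + v2*b23 = (2)*(1) + (3)*(3) = 11
v _| B = 7*e1 - 1*e2 + 11*e3


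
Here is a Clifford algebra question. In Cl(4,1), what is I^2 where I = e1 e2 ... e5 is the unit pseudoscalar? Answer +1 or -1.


The pseudoscalar I = e1...e_n (product of all n generators) of Cl(p,q) satisfies I^2 = (-1)^(q + n(n-1)/2).
p = 4, q = 1, n = p + q = 5
n(n-1)/2 = 5 * 4 / 2 = 10
Exponent = q + n(n-1)/2 = 1 + 10 = 11
I^2 = (-1)^11 = -1


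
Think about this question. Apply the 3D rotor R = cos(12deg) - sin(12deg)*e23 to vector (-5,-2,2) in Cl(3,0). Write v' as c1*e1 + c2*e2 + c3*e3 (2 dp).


Rotor R = cos(12deg) - sin(12deg)*e23
Rotation angle theta = 2 * 12 = 24 degrees in the e23 plane (e2 -> e3).
The component perpendicular to the plane (e1) is invariant: v'_1 = v1 = -5.00
cos(24deg) = 0.9135, sin(24deg) = 0.4067
v'_2 = v2*cos(theta) - v3*sin(theta) = -2*0.9135 - 2*0.4067 = -2.64
v'_3 = v2*sin(theta) + v3*cos(theta) = -2*0.4067 + 2*0.9135 = 1.01
v' = -5.00*e1 - 2.64*e2 + 1.01*e3


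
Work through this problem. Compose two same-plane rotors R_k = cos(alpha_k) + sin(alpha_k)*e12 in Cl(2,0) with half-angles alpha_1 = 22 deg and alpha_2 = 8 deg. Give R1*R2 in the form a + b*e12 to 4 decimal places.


Same-plane rotors commute and their half-angles add:
R1*R2 = cos(a1 + a2) + sin(a1 + a2)*e12.
a1 + a2 = 22 + 8 = 30 deg
cos(30 deg) = 0.8660
sin(30 deg) = 0.5000
R1*R2 = 0.8660 + 0.5000*e12


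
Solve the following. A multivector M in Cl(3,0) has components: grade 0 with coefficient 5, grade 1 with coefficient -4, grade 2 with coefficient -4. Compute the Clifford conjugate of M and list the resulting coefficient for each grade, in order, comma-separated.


Clifford conjugate sign for grade k: (-1)^(k(k+1)/2)
Grade 0: (-1)^(0*1/2) = (-1)^0 = 1, coeff 5 -> 5
Grade 1: (-1)^(1*2/2) = (-1)^1 = -1, coeff -4 -> 4
Grade 2: (-1)^(2*3/2) = (-1)^3 = -1, coeff -4 -> 4
Conjugated coefficients: 5, 4, 4


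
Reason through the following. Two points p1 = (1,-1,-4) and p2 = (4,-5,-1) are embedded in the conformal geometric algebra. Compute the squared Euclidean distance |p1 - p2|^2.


p1 - p2 = (-3, 4, -3)
|p1 - p2|^2 = (-3)^2 + 4^2 + (-3)^2
= 9 + 16 + 9
= 34


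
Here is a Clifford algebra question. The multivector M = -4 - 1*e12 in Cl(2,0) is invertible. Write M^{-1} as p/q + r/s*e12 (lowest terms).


M = -4 - 1*e12, where e12^2 = -1.
Since M commutes with its reverse ~M = a - b*e12, M * ~M = a^2 - b^2*e12^2 = a^2 + b^2.
So M^{-1} = ~M / (a^2 + b^2) = (a - b*e12)/(a^2 + b^2).
a^2 + b^2 = 16 + 1 = 17
Scalar part = -4/17 = -4/17
Bivector coeff = 1/17 = 1/17
M^{-1} = -4/17 + 1/17*e12


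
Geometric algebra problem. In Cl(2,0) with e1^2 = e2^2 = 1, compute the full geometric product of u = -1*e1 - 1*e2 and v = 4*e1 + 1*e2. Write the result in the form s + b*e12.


Expand: (-1*e1 - 1*e2)(4*e1 + 1*e2)
= (-1)*4*e1e1 + (-1)*1*e1e2 + (-1)*4*e2e1 + (-1)*1*e2e2
Using e1^2 = e2^2 = 1, e2e1 = -e1e2:
Scalar part s = (-1)*4 + (-1)*1 = -4 + (-1) = -5
Bivector part b = (-1)*1 - (-1)*4 = -1 - (-4) = 3
uv = -5 + 3*e12


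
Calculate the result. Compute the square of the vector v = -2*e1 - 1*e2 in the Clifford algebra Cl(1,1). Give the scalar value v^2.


v^2 = sum of c_i^2 * e_i^2
Positive signature terms (e_i^2 = +1): (-2)^2 = 4
Negative signature terms (e_j^2 = -1): (-1)^2 = 1
v^2 = 4 - 1 = 3


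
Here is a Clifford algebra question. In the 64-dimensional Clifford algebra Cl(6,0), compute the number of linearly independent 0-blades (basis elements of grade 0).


Number of grade-k basis blades in Cl(p,q) with n = p + q is C(n, k).
n = 6 + 0 = 6
C(6, 0) = 6! / (0! * 6!)
= 720 / (1 * 720)
= 1


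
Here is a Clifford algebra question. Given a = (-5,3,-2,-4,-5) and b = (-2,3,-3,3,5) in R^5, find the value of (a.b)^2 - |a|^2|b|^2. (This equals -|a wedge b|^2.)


a . b = (-5)*(-2) + 3*3 + (-2)*(-3) + (-4)*3 + (-5)*5
= 10 + 9 + 6 + (-12) + (-25) = -12
|a|^2 = (-5)^2 + 3^2 + (-2)^2 + (-4)^2 + (-5)^2 = 79
|b|^2 = (-2)^2 + 3^2 + (-3)^2 + 3^2 + 5^2 = 56
(a.b)^2 = (-12)^2 = 144
|a|^2 * |b|^2 = 79 * 56 = 4424
Result = 144 - 4424 = -4280


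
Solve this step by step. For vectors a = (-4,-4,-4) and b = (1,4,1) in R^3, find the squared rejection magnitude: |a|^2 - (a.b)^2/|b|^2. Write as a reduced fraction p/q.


|a|^2 = (-4)^2 + (-4)^2 + (-4)^2 = 48
|b|^2 = 1^2 + 4^2 + 1^2 = 18
a . b = (-4)*1 + (-4)*4 + (-4)*1 = -24
(a.b)^2 = (-24)^2 = 576
|rej|^2 = 48 - 576/18
= (864 - 576)/18
= 288/18
In lowest terms: 16/1


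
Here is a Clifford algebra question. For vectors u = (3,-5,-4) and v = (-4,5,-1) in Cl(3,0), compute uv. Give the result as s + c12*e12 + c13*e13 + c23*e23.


In Cl(3,0): e_i^2 = 1, e_ie_j = -e_je_i for i != j.
Scalar part = u . v = 3*(-4) + (-5)*5 + (-4)*(-1)
= -12 + (-25) + 4 = -33
e12 coeff = 3*5 - (-5)*(-4) = 15 - 20 = -5
e13 coeff = 3*(-1) - (-4)*(-4) = -3 - 16 = -19
e23 coeff = (-5)*(-1) - (-4)*5 = 5 - (-20) = 25
uv = -33 - 5*e12 - 19*e13 + 25*e23


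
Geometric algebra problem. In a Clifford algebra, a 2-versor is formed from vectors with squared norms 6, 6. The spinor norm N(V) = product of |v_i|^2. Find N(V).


Spinor norm N(V) = |v1|^2 * |v2|^2 * ... * |v2|^2
= 6 * 6
Running product: 6, 36
N(V) = 36


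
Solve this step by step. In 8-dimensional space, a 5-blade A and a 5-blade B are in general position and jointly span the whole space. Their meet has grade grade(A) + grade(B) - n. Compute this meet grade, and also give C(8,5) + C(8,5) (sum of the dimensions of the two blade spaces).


Meet grade = grade(A) + grade(B) - n
= 5 + 5 - 8 = 2
C(8,5) = 56
C(8,5) = 56
dim_A + dim_B = 56 + 56 = 112


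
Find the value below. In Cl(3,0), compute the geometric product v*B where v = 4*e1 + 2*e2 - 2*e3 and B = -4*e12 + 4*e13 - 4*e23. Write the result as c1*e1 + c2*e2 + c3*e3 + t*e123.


vB has grade-1 (vector) and grade-3 (trivector) parts: vB = (v _| B) + (v ^ B).
Vector part <vB>_1:
  e1: -v2*b12 - v3*b13 = -(2)*(-4) - (-2)*(4) = 16
  e2: v1*b12 - v3*b23 = (4)*(-4) - (-2)*(-4) = -24
  e3: v1*b13 + v2*b23 = (4)*(4) + (2)*(-4) = 8
Trivector part <vB>_3:
  e123: v1*b23 - v2*b13 + v3*b12 = (4)*(-4) - (2)*(4) + (-2)*(-4) = -16
vB = 16*e1 - 24*e2 + 8*e3 - 16*e123


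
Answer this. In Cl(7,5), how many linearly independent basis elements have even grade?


Even subalgebra dimension = 2^(n-1)
n = 7 + 5 = 12
2^(12 - 1) = 2^11 = 2048
Verification: sum of C(12,k) for even k = 1 + 66 + 495 + 924 + 495 + 66 + 1 = 2048
Result = 2048


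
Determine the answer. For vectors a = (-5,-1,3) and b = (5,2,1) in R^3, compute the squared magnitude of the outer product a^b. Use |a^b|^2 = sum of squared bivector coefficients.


a wedge b = (a1*b2 - a2*b1)*e12 + (a1*b3 - a3*b1)*e13 + (a2*b3 - a3*b2)*e23
e12 coeff: (-5)*2 - (-1)*5 = -10 - (-5) = -5
e13 coeff: (-5)*1 - 3*5 = -5 - 15 = -20
e23 coeff: (-1)*1 - 3*2 = -1 - 6 = -7
|a wedge b|^2 = (-5)^2 + (-20)^2 + (-7)^2
= 25 + 400 + 49
= 474


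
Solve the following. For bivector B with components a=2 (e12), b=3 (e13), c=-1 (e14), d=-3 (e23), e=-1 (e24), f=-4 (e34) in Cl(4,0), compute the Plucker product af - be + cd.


Plucker relation: af - be + cd
a*f = 2*(-4) = -8
b*e = 3*(-1) = -3
c*d = (-1)*(-3) = 3
af - be + cd = -8 - (-3) + 3
= -2


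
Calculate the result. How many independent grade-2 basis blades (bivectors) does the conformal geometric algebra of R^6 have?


The conformal model of R^6 uses Cl(7,1) with m = 6 + 2 = 8 generators.
Number of grade-2 blades = C(m, 2) = C(8, 2)
= 8*7/2 = 28


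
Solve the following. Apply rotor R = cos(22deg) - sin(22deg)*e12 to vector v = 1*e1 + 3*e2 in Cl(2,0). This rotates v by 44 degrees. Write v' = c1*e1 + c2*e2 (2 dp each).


Rotor R = cos(22deg) - sin(22deg)*e12
Rotation angle theta = 2 * 22 = 44 degrees
v' = R*v*~R rotates v by theta.
cos(44deg) = 0.7193, sin(44deg) = 0.6947
v'_1 = 1*cos(44deg) - 3*sin(44deg)
= 1*0.7193 - 3*0.6947
= -1.36
v'_2 = 1*sin(44deg) + 3*cos(44deg)
= 1*0.6947 + 3*0.7193
= 2.85
v' = -1.36*e1 + 2.85*e2


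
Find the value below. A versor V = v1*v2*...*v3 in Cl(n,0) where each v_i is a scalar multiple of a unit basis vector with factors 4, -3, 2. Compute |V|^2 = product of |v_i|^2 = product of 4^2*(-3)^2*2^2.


Each vector v_i has |v_i|^2 = s_i^2
Squared scales: 4^2 = 16, (-3)^2 = 9, 2^2 = 4
|V|^2 = 16 * 9 * 4
= 576


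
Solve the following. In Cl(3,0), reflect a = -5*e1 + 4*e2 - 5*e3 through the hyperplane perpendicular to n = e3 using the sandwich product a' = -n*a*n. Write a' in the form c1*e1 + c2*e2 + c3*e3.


Reflection formula: a' = -n*a*n, with n = e3 (unit vector, n^2 = 1).
For reflection through hyperplane perp to e3:
The component along e3 flips sign, others stay.
a = (-5, 4, -5)
a' = (-5, 4, 5)
a' = -5*e1 + 4*e2 + 5*e3


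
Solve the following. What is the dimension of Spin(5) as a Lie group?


Spin(n) double-covers SO(n); both have Lie algebra so(n) of dimension n(n-1)/2.
n = 5
n(n-1) = 5 * 4 = 20
dim Spin(5) = 20/2 = 10


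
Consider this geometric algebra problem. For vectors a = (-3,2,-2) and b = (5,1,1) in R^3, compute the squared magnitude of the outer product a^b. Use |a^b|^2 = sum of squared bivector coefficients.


a wedge b = (a1*b2 - a2*b1)*e12 + (a1*b3 - a3*b1)*e13 + (a2*b3 - a3*b2)*e23
e12 coeff: (-3)*1 - 2*5 = -3 - 10 = -13
e13 coeff: (-3)*1 - (-2)*5 = -3 - (-10) = 7
e23 coeff: 2*1 - (-2)*1 = 2 - (-2) = 4
|a wedge b|^2 = (-13)^2 + 7^2 + 4^2
= 169 + 49 + 16
= 234


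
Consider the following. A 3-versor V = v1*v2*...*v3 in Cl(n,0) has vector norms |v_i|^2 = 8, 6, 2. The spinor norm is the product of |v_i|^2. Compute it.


Spinor norm N(V) = |v1|^2 * |v2|^2 * ... * |v3|^2
= 8 * 6 * 2
Running product: 8, 48, 96
N(V) = 96


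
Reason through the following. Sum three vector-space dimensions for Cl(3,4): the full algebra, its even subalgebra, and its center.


n = 3 + 4 = 7
Total dim = 2^7 = 128
Even subalgebra dim = 2^6 = 64
n is odd, so center dim = 2
Sum = 128 + 64 + 2 = 194


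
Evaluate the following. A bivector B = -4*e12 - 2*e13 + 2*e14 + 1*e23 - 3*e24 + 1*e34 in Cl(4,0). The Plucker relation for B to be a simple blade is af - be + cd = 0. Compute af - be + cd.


Plucker relation: af - be + cd
a*f = (-4)*1 = -4
b*e = (-2)*(-3) = 6
c*d = 2*1 = 2
af - be + cd = -4 - 6 + 2
= -8


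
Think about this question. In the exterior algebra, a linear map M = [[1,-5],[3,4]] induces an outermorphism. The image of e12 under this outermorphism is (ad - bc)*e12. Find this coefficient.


The outermorphism of a linear map f sends e1^e2 to f(e1)^f(e2).
f(e1) = 1*e1 + 3*e2
f(e2) = -5*e1 + 4*e2
f(e1) ^ f(e2) = (1*e1 + 3*e2) ^ (-5*e1 + 4*e2)
= 1*4*e12 + 3*(-5)*e21
= (4 - (-15))*e12
= 19*e12
Coefficient = 19


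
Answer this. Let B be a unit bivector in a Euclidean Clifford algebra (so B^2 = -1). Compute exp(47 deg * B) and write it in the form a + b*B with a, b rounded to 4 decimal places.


For a unit bivector B with B^2 = -1, the exponential series gives
e^(theta*B) = cos(theta) + sin(theta)*B (the GA analogue of Euler's formula).
theta = 47 degrees = 0.820305 rad
cos(47 deg) = 0.6820
sin(47 deg) = 0.7314
exp(theta*B) = 0.6820 + 0.7314*B


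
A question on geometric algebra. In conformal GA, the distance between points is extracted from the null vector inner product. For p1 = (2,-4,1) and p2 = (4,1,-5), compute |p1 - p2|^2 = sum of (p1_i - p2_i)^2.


p1 - p2 = (-2, -5, 6)
|p1 - p2|^2 = (-2)^2 + (-5)^2 + 6^2
= 4 + 25 + 36
= 65


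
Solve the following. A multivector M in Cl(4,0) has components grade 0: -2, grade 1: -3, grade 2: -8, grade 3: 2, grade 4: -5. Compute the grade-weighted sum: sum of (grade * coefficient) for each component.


Grade-weighted sum = sum of grade_k * coefficient_k
0*(-2) = 0
1*(-3) = -3
2*(-8) = -16
3*2 = 6
4*(-5) = -20
Total = 0 + (-3) + (-16) + 6 + (-20) = -33


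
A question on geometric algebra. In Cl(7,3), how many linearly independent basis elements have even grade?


Even subalgebra dimension = 2^(n-1)
n = 7 + 3 = 10
2^(10 - 1) = 2^9 = 512
Verification: sum of C(10,k) for even k = 1 + 45 + 210 + 210 + 45 + 1 = 512
Result = 512


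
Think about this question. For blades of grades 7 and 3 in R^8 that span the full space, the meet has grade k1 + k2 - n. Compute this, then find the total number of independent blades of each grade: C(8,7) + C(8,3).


Meet grade = grade(A) + grade(B) - n
= 7 + 3 - 8 = 2
C(8,7) = 8
C(8,3) = 56
dim_A + dim_B = 8 + 56 = 64


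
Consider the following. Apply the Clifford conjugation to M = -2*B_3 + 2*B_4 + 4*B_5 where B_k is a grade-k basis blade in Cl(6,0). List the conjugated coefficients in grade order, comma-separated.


Clifford conjugate sign for grade k: (-1)^(k(k+1)/2)
Grade 3: (-1)^(3*4/2) = (-1)^6 = 1, coeff -2 -> -2
Grade 4: (-1)^(4*5/2) = (-1)^10 = 1, coeff 2 -> 2
Grade 5: (-1)^(5*6/2) = (-1)^15 = -1, coeff 4 -> -4
Conjugated coefficients: -2, 2, -4


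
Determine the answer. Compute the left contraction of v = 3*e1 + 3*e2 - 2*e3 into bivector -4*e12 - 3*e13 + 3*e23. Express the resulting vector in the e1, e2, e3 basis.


Left contraction v _| B = <vB>_1 (grade-1 part of the geometric product vB).
Using e1_|e12 = e2, e2_|e12 = -e1, e1_|e13 = e3, e3_|e13 = -e1, e2_|e23 = e3, e3_|e23 = -e2:
e1 coeff: -v2*b12 - v3*b13 = -(3)*(-4) - (-2)*(-3) = 6
e2 coeff: v1*b12 - v3*b23 = (3)*(-4) - (-2)*(3) = -6
e3 coeff: v1*b13 + v2*b23 = (3)*(-3) + (3)*(3) = 0
v _| B = 6*e1 - 6*e2 + 0*e3


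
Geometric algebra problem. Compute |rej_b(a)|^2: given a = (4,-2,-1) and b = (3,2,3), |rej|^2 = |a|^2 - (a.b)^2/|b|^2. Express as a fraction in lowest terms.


|a|^2 = 4^2 + (-2)^2 + (-1)^2 = 21
|b|^2 = 3^2 + 2^2 + 3^2 = 22
a . b = 4*3 + (-2)*2 + (-1)*3 = 5
(a.b)^2 = 5^2 = 25
|rej|^2 = 21 - 25/22
= (462 - 25)/22
= 437/22
In lowest terms: 437/22


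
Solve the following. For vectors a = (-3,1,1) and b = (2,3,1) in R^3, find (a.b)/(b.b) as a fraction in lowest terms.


Projection coefficient = (a . b) / (b . b)
a . b = (-3)*2 + 1*3 + 1*1
= -6 + 3 + 1 = -2
b . b = 2^2 + 3^2 + 1^2
= 4 + 9 + 1 = 14
Coefficient = -2/14
In lowest terms: -1/7


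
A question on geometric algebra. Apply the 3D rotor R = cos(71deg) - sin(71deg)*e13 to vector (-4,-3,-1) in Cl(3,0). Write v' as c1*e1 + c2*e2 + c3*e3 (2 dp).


Rotor R = cos(71deg) - sin(71deg)*e13
Rotation angle theta = 2 * 71 = 142 degrees in the e13 plane (e1 -> e3).
The component perpendicular to the plane (e2) is invariant: v'_2 = v2 = -3.00
cos(142deg) = -0.7880, sin(142deg) = 0.6157
v'_1 = v1*cos(theta) - v3*sin(theta) = -4*(-0.7880) - (-1)*0.6157 = 3.77
v'_3 = v1*sin(theta) + v3*cos(theta) = -4*0.6157 + (-1)*(-0.7880) = -1.67
v' = 3.77*e1 - 3.00*e2 - 1.67*e3


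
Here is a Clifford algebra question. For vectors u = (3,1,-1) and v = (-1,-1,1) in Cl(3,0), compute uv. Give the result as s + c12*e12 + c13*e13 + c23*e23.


In Cl(3,0): e_i^2 = 1, e_ie_j = -e_je_i for i != j.
Scalar part = u . v = 3*(-1) + 1*(-1) + (-1)*1
= -3 + (-1) + (-1) = -5
e12 coeff = 3*(-1) - 1*(-1) = -3 - (-1) = -2
e13 coeff = 3*1 - (-1)*(-1) = 3 - 1 = 2
e23 coeff = 1*1 - (-1)*(-1) = 1 - 1 = 0
uv = -5 - 2*e12 + 2*e13 + 0*e23


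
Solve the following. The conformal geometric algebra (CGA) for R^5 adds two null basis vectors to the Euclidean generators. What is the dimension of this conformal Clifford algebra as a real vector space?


The conformal model of R^5 uses Cl(6,1): the 5 Euclidean generators plus two extra orthogonal generators e+ (e+^2 = +1) and e- (e-^2 = -1), from which the null vectors e0, einf are built.
Number of generators m = 5 + 2 = 7.
dim Cl(p,q) = 2^m = 2^7 = 128


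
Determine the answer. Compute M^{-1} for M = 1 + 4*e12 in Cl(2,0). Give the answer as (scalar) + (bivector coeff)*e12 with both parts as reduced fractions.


M = 1 + 4*e12, where e12^2 = -1.
Since M commutes with its reverse ~M = a - b*e12, M * ~M = a^2 - b^2*e12^2 = a^2 + b^2.
So M^{-1} = ~M / (a^2 + b^2) = (a - b*e12)/(a^2 + b^2).
a^2 + b^2 = 1 + 16 = 17
Scalar part = 1/17 = 1/17
Bivector coeff = -4/17 = -4/17
M^{-1} = 1/17 - 4/17*e12


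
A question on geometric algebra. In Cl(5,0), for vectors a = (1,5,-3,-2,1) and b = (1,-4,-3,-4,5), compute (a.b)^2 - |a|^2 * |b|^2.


a . b = 1*1 + 5*(-4) + (-3)*(-3) + (-2)*(-4) + 1*5
= 1 + (-20) + 9 + 8 + 5 = 3
|a|^2 = 1^2 + 5^2 + (-3)^2 + (-2)^2 + 1^2 = 40
|b|^2 = 1^2 + (-4)^2 + (-3)^2 + (-4)^2 + 5^2 = 67
(a.b)^2 = 3^2 = 9
|a|^2 * |b|^2 = 40 * 67 = 2680
Result = 9 - 2680 = -2671


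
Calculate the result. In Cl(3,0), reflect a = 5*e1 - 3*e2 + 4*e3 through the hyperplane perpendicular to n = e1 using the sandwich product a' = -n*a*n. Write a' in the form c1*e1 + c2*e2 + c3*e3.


Reflection formula: a' = -n*a*n, with n = e1 (unit vector, n^2 = 1).
For reflection through hyperplane perp to e1:
The component along e1 flips sign, others stay.
a = (5, -3, 4)
a' = (-5, -3, 4)
a' = -5*e1 - 3*e2 + 4*e3


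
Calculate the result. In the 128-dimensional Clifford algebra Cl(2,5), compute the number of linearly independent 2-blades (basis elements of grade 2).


Number of grade-k basis blades in Cl(p,q) with n = p + q is C(n, k).
n = 2 + 5 = 7
C(7, 2) = 7! / (2! * 5!)
= 5040 / (2 * 120)
= 21


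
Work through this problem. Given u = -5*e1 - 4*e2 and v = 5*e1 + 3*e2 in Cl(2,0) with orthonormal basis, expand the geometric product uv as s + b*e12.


Expand: (-5*e1 - 4*e2)(5*e1 + 3*e2)
= (-5)*5*e1e1 + (-5)*3*e1e2 + (-4)*5*e2e1 + (-4)*3*e2e2
Using e1^2 = e2^2 = 1, e2e1 = -e1e2:
Scalar part s = (-5)*5 + (-4)*3 = -25 + (-12) = -37
Bivector part b = (-5)*3 - (-4)*5 = -15 - (-20) = 5
uv = -37 + 5*e12


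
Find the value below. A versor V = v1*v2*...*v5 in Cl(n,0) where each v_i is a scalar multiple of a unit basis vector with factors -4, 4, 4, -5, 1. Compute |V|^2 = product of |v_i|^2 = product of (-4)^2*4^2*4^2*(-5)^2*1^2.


Each vector v_i has |v_i|^2 = s_i^2
Squared scales: (-4)^2 = 16, 4^2 = 16, 4^2 = 16, (-5)^2 = 25, 1^2 = 1
|V|^2 = 16 * 16 * 16 * 25 * 1
= 102400


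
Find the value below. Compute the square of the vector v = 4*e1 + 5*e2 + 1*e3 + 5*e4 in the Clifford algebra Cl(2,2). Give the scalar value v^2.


v^2 = sum of c_i^2 * e_i^2
Positive signature terms (e_i^2 = +1): 4^2 + 5^2 = 41
Negative signature terms (e_j^2 = -1): 1^2 + 5^2 = 26
v^2 = 41 - 26 = 15


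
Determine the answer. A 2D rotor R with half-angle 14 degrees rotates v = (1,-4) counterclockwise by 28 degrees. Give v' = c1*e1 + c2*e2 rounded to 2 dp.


Rotor R = cos(14deg) - sin(14deg)*e12
Rotation angle theta = 2 * 14 = 28 degrees
v' = R*v*~R rotates v by theta.
cos(28deg) = 0.8829, sin(28deg) = 0.4695
v'_1 = 1*cos(28deg) - (-4)*sin(28deg)
= 1*0.8829 - (-4)*0.4695
= 2.76
v'_2 = 1*sin(28deg) + (-4)*cos(28deg)
= 1*0.4695 + (-4)*0.8829
= -3.06
v' = 2.76*e1 - 3.06*e2


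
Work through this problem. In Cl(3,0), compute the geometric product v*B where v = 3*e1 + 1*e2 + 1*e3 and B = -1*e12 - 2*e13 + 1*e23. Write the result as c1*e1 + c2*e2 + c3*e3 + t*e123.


vB has grade-1 (vector) and grade-3 (trivector) parts: vB = (v _| B) + (v ^ B).
Vector part <vB>_1:
  e1: -v2*b12 - v3*b13 = -(1)*(-1) - (1)*(-2) = 3
  e2: v1*b12 - v3*b23 = (3)*(-1) - (1)*(1) = -4
  e3: v1*b13 + v2*b23 = (3)*(-2) + (1)*(1) = -5
Trivector part <vB>_3:
  e123: v1*b23 - v2*b13 + v3*b12 = (3)*(1) - (1)*(-2) + (1)*(-1) = 4
vB = 3*e1 - 4*e2 - 5*e3 + 4*e123


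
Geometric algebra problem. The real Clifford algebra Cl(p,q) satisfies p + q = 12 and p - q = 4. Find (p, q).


We need p + q = 12 and p - q = 4.
Adding: 2p = 12 + 4 = 16, so p = 8.
Then q = 12 - 8 = 4.
(p, q) = (8, 4)


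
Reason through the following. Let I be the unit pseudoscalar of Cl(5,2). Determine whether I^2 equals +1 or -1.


The pseudoscalar I = e1...e_n (product of all n generators) of Cl(p,q) satisfies I^2 = (-1)^(q + n(n-1)/2).
p = 5, q = 2, n = p + q = 7
n(n-1)/2 = 7 * 6 / 2 = 21
Exponent = q + n(n-1)/2 = 2 + 21 = 23
I^2 = (-1)^23 = -1


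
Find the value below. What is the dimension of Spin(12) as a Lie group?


Spin(n) double-covers SO(n); both have Lie algebra so(n) of dimension n(n-1)/2.
n = 12
n(n-1) = 12 * 11 = 132
dim Spin(12) = 132/2 = 66


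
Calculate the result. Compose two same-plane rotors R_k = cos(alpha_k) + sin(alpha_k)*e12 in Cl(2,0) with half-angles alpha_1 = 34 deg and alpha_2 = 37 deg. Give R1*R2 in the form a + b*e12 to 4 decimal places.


Same-plane rotors commute and their half-angles add:
R1*R2 = cos(a1 + a2) + sin(a1 + a2)*e12.
a1 + a2 = 34 + 37 = 71 deg
cos(71 deg) = 0.3256
sin(71 deg) = 0.9455
R1*R2 = 0.3256 + 0.9455*e12


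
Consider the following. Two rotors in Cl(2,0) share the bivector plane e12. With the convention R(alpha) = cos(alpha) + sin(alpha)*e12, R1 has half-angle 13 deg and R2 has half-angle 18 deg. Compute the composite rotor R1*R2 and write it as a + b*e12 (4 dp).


Same-plane rotors commute and their half-angles add:
R1*R2 = cos(a1 + a2) + sin(a1 + a2)*e12.
a1 + a2 = 13 + 18 = 31 deg
cos(31 deg) = 0.8572
sin(31 deg) = 0.5150
R1*R2 = 0.8572 + 0.5150*e12


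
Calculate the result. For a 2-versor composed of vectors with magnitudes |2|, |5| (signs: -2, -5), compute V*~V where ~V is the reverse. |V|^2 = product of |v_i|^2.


Each vector v_i has |v_i|^2 = s_i^2
Squared scales: (-2)^2 = 4, (-5)^2 = 25
|V|^2 = 4 * 25
= 100


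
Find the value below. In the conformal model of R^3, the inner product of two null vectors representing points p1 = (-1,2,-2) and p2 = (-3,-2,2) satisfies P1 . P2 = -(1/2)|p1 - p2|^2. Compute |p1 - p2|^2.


p1 - p2 = (2, 4, -4)
|p1 - p2|^2 = 2^2 + 4^2 + (-4)^2
= 4 + 16 + 16
= 36


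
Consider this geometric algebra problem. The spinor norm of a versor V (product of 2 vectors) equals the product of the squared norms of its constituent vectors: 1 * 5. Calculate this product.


Spinor norm N(V) = |v1|^2 * |v2|^2 * ... * |v2|^2
= 1 * 5
Running product: 1, 5
N(V) = 5


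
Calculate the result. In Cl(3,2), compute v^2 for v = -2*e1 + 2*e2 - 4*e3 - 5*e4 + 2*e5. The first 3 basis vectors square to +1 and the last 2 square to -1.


v^2 = sum of c_i^2 * e_i^2
Positive signature terms (e_i^2 = +1): (-2)^2 + 2^2 + (-4)^2 = 24
Negative signature terms (e_j^2 = -1): (-5)^2 + 2^2 = 29
v^2 = 24 - 29 = -5


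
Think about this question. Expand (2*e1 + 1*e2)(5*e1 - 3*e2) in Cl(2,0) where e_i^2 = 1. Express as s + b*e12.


Expand: (2*e1 + 1*e2)(5*e1 - 3*e2)
= 2*5*e1e1 + 2*(-3)*e1e2 + 1*5*e2e1 + 1*(-3)*e2e2
Using e1^2 = e2^2 = 1, e2e1 = -e1e2:
Scalar part s = 2*5 + 1*(-3) = 10 + (-3) = 7
Bivector part b = 2*(-3) - 1*5 = -6 - 5 = -11
uv = 7 - 11*e12


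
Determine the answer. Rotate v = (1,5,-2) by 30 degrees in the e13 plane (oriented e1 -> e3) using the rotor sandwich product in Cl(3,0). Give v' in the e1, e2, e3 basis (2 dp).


Rotor R = cos(15deg) - sin(15deg)*e13
Rotation angle theta = 2 * 15 = 30 degrees in the e13 plane (e1 -> e3).
The component perpendicular to the plane (e2) is invariant: v'_2 = v2 = 5.00
cos(30deg) = 0.8660, sin(30deg) = 0.5000
v'_1 = v1*cos(theta) - v3*sin(theta) = 1*0.8660 - (-2)*0.5000 = 1.87
v'_3 = v1*sin(theta) + v3*cos(theta) = 1*0.5000 + (-2)*0.8660 = -1.23
v' = 1.87*e1 + 5.00*e2 - 1.23*e3


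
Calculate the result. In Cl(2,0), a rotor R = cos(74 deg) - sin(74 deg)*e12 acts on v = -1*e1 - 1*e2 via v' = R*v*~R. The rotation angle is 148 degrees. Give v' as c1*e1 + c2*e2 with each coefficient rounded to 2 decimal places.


Rotor R = cos(74deg) - sin(74deg)*e12
Rotation angle theta = 2 * 74 = 148 degrees
v' = R*v*~R rotates v by theta.
cos(148deg) = -0.8480, sin(148deg) = 0.5299
v'_1 = -1*cos(148deg) - (-1)*sin(148deg)
= -1*(-0.8480) - (-1)*0.5299
= 1.38
v'_2 = -1*sin(148deg) + (-1)*cos(148deg)
= -1*0.5299 + (-1)*(-0.8480)
= 0.32
v' = 1.38*e1 + 0.32*e2


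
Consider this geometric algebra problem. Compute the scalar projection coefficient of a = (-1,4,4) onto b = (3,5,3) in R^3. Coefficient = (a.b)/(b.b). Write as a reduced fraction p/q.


Projection coefficient = (a . b) / (b . b)
a . b = (-1)*3 + 4*5 + 4*3
= -3 + 20 + 12 = 29
b . b = 3^2 + 5^2 + 3^2
= 9 + 25 + 9 = 43
Coefficient = 29/43
In lowest terms: 29/43


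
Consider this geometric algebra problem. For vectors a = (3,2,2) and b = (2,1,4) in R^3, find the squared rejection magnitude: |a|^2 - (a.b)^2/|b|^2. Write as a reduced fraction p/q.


|a|^2 = 3^2 + 2^2 + 2^2 = 17
|b|^2 = 2^2 + 1^2 + 4^2 = 21
a . b = 3*2 + 2*1 + 2*4 = 16
(a.b)^2 = 16^2 = 256
|rej|^2 = 17 - 256/21
= (357 - 256)/21
= 101/21
In lowest terms: 101/21


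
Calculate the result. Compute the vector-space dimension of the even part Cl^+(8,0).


Even subalgebra dimension = 2^(n-1)
n = 8 + 0 = 8
2^(8 - 1) = 2^7 = 128
Verification: sum of C(8,k) for even k = 1 + 28 + 70 + 28 + 1 = 128
Result = 128


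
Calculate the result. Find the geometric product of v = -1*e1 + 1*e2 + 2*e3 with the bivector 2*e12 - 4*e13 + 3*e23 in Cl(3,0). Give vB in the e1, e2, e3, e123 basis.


vB has grade-1 (vector) and grade-3 (trivector) parts: vB = (v _| B) + (v ^ B).
Vector part <vB>_1:
  e1: -v2*b12 - v3*b13 = -(1)*(2) - (2)*(-4) = 6
  e2: v1*b12 - v3*b23 = (-1)*(2) - (2)*(3) = -8
  e3: v1*b13 + v2*b23 = (-1)*(-4) + (1)*(3) = 7
Trivector part <vB>_3:
  e123: v1*b23 - v2*b13 + v3*b12 = (-1)*(3) - (1)*(-4) + (2)*(2) = 5
vB = 6*e1 - 8*e2 + 7*e3 + 5*e123


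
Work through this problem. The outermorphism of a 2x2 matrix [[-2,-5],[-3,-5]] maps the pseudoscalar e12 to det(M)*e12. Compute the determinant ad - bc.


The outermorphism of a linear map f sends e1^e2 to f(e1)^f(e2).
f(e1) = -2*e1 - 3*e2
f(e2) = -5*e1 - 5*e2
f(e1) ^ f(e2) = (-2*e1 - 3*e2) ^ (-5*e1 - 5*e2)
= (-2)*(-5)*e12 + (-3)*(-5)*e21
= (10 - 15)*e12
= -5*e12
Coefficient = -5


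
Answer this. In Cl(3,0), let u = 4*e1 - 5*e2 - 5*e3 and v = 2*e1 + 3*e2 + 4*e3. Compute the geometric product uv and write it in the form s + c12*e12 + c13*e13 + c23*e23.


In Cl(3,0): e_i^2 = 1, e_ie_j = -e_je_i for i != j.
Scalar part = u . v = 4*2 + (-5)*3 + (-5)*4
= 8 + (-15) + (-20) = -27
e12 coeff = 4*3 - (-5)*2 = 12 - (-10) = 22
e13 coeff = 4*4 - (-5)*2 = 16 - (-10) = 26
e23 coeff = (-5)*4 - (-5)*3 = -20 - (-15) = -5
uv = -27 + 22*e12 + 26*e13 - 5*e23


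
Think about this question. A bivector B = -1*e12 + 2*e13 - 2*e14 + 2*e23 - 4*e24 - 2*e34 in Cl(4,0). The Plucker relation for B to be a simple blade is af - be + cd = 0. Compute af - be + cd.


Plucker relation: af - be + cd
a*f = (-1)*(-2) = 2
b*e = 2*(-4) = -8
c*d = (-2)*2 = -4
af - be + cd = 2 - (-8) + (-4)
= 6


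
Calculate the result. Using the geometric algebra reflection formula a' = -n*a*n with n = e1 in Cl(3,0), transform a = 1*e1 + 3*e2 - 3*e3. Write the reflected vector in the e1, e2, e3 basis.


Reflection formula: a' = -n*a*n, with n = e1 (unit vector, n^2 = 1).
For reflection through hyperplane perp to e1:
The component along e1 flips sign, others stay.
a = (1, 3, -3)
a' = (-1, 3, -3)
a' = -1*e1 + 3*e2 - 3*e3


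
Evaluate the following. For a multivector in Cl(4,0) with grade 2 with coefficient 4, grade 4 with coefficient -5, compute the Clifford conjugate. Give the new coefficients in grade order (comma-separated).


Clifford conjugate sign for grade k: (-1)^(k(k+1)/2)
Grade 2: (-1)^(2*3/2) = (-1)^3 = -1, coeff 4 -> -4
Grade 4: (-1)^(4*5/2) = (-1)^10 = 1, coeff -5 -> -5
Conjugated coefficients: -4, -5


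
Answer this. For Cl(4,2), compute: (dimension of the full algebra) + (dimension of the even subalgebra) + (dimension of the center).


n = 4 + 2 = 6
Total dim = 2^6 = 64
Even subalgebra dim = 2^5 = 32
n is even, so center dim = 1
Sum = 64 + 32 + 1 = 97


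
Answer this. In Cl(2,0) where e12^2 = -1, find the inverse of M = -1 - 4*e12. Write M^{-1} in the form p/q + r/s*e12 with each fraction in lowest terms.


M = -1 - 4*e12, where e12^2 = -1.
Since M commutes with its reverse ~M = a - b*e12, M * ~M = a^2 - b^2*e12^2 = a^2 + b^2.
So M^{-1} = ~M / (a^2 + b^2) = (a - b*e12)/(a^2 + b^2).
a^2 + b^2 = 1 + 16 = 17
Scalar part = -1/17 = -1/17
Bivector coeff = 4/17 = 4/17
M^{-1} = -1/17 + 4/17*e12


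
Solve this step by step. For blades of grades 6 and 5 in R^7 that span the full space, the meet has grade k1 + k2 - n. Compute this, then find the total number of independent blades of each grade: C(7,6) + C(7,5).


Meet grade = grade(A) + grade(B) - n
= 6 + 5 - 7 = 4
C(7,6) = 7
C(7,5) = 21
dim_A + dim_B = 7 + 21 = 28


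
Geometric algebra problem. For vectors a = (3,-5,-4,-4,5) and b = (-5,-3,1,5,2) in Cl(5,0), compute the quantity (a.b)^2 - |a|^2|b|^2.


a . b = 3*(-5) + (-5)*(-3) + (-4)*1 + (-4)*5 + 5*2
= -15 + 15 + (-4) + (-20) + 10 = -14
|a|^2 = 3^2 + (-5)^2 + (-4)^2 + (-4)^2 + 5^2 = 91
|b|^2 = (-5)^2 + (-3)^2 + 1^2 + 5^2 + 2^2 = 64
(a.b)^2 = (-14)^2 = 196
|a|^2 * |b|^2 = 91 * 64 = 5824
Result = 196 - 5824 = -5628


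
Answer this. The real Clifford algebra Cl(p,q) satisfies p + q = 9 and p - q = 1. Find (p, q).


We need p + q = 9 and p - q = 1.
Adding: 2p = 9 + 1 = 10, so p = 5.
Then q = 9 - 5 = 4.
(p, q) = (5, 4)


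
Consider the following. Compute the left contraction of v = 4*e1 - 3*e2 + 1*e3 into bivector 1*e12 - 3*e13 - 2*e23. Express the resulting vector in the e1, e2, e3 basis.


Left contraction v _| B = <vB>_1 (grade-1 part of the geometric product vB).
Using e1_|e12 = e2, e2_|e12 = -e1, e1_|e13 = e3, e3_|e13 = -e1, e2_|e23 = e3, e3_|e23 = -e2:
e1 coeff: -v2*b12 - v3*b13 = -(-3)*(1) - (1)*(-3) = 6
e2 coeff: v1*b12 - v3*b23 = (4)*(1) - (1)*(-2) = 6
e3 coeff: v1*b13 + v2*b23 = (4)*(-3) + (-3)*(-2) = -6
v _| B = 6*e1 + 6*e2 - 6*e3


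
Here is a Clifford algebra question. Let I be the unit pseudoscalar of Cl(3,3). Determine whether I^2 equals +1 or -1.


The pseudoscalar I = e1...e_n (product of all n generators) of Cl(p,q) satisfies I^2 = (-1)^(q + n(n-1)/2).
p = 3, q = 3, n = p + q = 6
n(n-1)/2 = 6 * 5 / 2 = 15
Exponent = q + n(n-1)/2 = 3 + 15 = 18
I^2 = (-1)^18 = +1


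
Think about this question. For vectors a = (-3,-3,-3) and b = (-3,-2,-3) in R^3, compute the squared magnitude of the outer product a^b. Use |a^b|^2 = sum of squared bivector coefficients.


a wedge b = (a1*b2 - a2*b1)*e12 + (a1*b3 - a3*b1)*e13 + (a2*b3 - a3*b2)*e23
e12 coeff: (-3)*(-2) - (-3)*(-3) = 6 - 9 = -3
e13 coeff: (-3)*(-3) - (-3)*(-3) = 9 - 9 = 0
e23 coeff: (-3)*(-3) - (-3)*(-2) = 9 - 6 = 3
|a wedge b|^2 = (-3)^2 + 0^2 + 3^2
= 9 + 0 + 9
= 18


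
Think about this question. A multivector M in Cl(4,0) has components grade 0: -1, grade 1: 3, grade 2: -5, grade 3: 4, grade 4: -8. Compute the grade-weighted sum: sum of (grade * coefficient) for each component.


Grade-weighted sum = sum of grade_k * coefficient_k
0*(-1) = 0
1*3 = 3
2*(-5) = -10
3*4 = 12
4*(-8) = -32
Total = 0 + 3 + (-10) + 12 + (-32) = -27


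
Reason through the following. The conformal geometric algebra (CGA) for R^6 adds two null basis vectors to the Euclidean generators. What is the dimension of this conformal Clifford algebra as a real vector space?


The conformal model of R^6 uses Cl(7,1): the 6 Euclidean generators plus two extra orthogonal generators e+ (e+^2 = +1) and e- (e-^2 = -1), from which the null vectors e0, einf are built.
Number of generators m = 6 + 2 = 8.
dim Cl(p,q) = 2^m = 2^8 = 256


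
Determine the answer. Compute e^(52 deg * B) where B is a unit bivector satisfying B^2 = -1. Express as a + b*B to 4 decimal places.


For a unit bivector B with B^2 = -1, the exponential series gives
e^(theta*B) = cos(theta) + sin(theta)*B (the GA analogue of Euler's formula).
theta = 52 degrees = 0.907571 rad
cos(52 deg) = 0.6157
sin(52 deg) = 0.7880
exp(theta*B) = 0.6157 + 0.7880*B


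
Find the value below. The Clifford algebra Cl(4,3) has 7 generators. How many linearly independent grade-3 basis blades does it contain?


Number of grade-k basis blades in Cl(p,q) with n = p + q is C(n, k).
n = 4 + 3 = 7
C(7, 3) = 7! / (3! * 4!)
= 5040 / (6 * 24)
= 35


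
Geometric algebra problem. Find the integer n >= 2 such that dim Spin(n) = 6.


dim Spin(n) = dim so(n) = n(n-1)/2.
Solve n(n-1)/2 = 6, i.e. n^2 - n - 12 = 0.
Discriminant = 1 + 8*6 = 49
n = (1 + sqrt(49))/2 = (1 + 7)/2 = 4


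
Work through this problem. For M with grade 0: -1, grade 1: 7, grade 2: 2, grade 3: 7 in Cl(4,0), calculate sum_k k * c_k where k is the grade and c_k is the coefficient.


Grade-weighted sum = sum of grade_k * coefficient_k
0*(-1) = 0
1*7 = 7
2*2 = 4
3*7 = 21
Total = 0 + 7 + 4 + 21 = 32


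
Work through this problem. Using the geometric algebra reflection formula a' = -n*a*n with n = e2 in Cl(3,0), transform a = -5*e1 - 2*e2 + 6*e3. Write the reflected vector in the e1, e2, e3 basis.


Reflection formula: a' = -n*a*n, with n = e2 (unit vector, n^2 = 1).
For reflection through hyperplane perp to e2:
The component along e2 flips sign, others stay.
a = (-5, -2, 6)
a' = (-5, 2, 6)
a' = -5*e1 + 2*e2 + 6*e3


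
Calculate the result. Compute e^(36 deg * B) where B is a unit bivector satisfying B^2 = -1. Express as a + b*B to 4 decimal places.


For a unit bivector B with B^2 = -1, the exponential series gives
e^(theta*B) = cos(theta) + sin(theta)*B (the GA analogue of Euler's formula).
theta = 36 degrees = 0.628319 rad
cos(36 deg) = 0.8090
sin(36 deg) = 0.5878
exp(theta*B) = 0.8090 + 0.5878*B


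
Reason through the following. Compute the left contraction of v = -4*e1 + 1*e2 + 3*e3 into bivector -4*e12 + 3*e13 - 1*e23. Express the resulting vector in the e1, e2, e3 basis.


Left contraction v _| B = <vB>_1 (grade-1 part of the geometric product vB).
Using e1_|e12 = e2, e2_|e12 = -e1, e1_|e13 = e3, e3_|e13 = -e1, e2_|e23 = e3, e3_|e23 = -e2:
e1 coeff: -v2*b12 - v3*b13 = -(1)*(-4) - (3)*(3) = -5
e2 coeff: v1*b12 - v3*b23 = (-4)*(-4) - (3)*(-1) = 19
e3 coeff: v1*b13 + v2*b23 = (-4)*(3) + (1)*(-1) = -13
v _| B = -5*e1 + 19*e2 - 13*e3
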